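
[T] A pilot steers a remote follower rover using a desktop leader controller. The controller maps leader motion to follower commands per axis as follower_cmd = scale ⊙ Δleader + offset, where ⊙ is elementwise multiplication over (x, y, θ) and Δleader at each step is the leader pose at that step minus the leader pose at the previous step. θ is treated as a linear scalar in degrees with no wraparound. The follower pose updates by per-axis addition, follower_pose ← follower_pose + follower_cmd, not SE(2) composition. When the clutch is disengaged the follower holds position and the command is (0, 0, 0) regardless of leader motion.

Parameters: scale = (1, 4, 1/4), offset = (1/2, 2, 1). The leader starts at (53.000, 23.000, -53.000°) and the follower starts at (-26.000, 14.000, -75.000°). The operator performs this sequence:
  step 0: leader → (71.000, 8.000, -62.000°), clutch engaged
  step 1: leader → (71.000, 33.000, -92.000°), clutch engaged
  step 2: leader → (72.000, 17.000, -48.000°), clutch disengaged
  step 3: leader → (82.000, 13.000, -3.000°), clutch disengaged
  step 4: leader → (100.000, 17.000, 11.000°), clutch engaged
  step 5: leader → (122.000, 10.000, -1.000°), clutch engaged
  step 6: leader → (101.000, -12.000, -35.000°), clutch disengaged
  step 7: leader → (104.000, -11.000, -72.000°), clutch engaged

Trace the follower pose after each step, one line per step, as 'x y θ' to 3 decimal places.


step 0: Δleader=(18.000, -15.000, -9.000°), engaged; cmd=(18.500, -58.000, -1.250°) → follower=(-7.500, -44.000, -76.250°)
step 1: Δleader=(0.000, 25.000, -30.000°), engaged; cmd=(0.500, 102.000, -6.500°) → follower=(-7.000, 58.000, -82.750°)
step 2: Δleader=(1.000, -16.000, 44.000°), disengaged; cmd=(0,0,0) → follower holds at (-7.000, 58.000, -82.750°)
step 3: Δleader=(10.000, -4.000, 45.000°), disengaged; cmd=(0,0,0) → follower holds at (-7.000, 58.000, -82.750°)
step 4: Δleader=(18.000, 4.000, 14.000°), engaged; cmd=(18.500, 18.000, 4.500°) → follower=(11.500, 76.000, -78.250°)
step 5: Δleader=(22.000, -7.000, -12.000°), engaged; cmd=(22.500, -26.000, -2.000°) → follower=(34.000, 50.000, -80.250°)
step 6: Δleader=(-21.000, -22.000, -34.000°), disengaged; cmd=(0,0,0) → follower holds at (34.000, 50.000, -80.250°)
step 7: Δleader=(3.000, 1.000, -37.000°), engaged; cmd=(3.500, 6.000, -8.250°) → follower=(37.500, 56.000, -88.500°)

-7.500 -44.000 -76.250
-7.000 58.000 -82.750
-7.000 58.000 -82.750
-7.000 58.000 -82.750
11.500 76.000 -78.250
34.000 50.000 -80.250
34.000 50.000 -80.250
37.500 56.000 -88.500


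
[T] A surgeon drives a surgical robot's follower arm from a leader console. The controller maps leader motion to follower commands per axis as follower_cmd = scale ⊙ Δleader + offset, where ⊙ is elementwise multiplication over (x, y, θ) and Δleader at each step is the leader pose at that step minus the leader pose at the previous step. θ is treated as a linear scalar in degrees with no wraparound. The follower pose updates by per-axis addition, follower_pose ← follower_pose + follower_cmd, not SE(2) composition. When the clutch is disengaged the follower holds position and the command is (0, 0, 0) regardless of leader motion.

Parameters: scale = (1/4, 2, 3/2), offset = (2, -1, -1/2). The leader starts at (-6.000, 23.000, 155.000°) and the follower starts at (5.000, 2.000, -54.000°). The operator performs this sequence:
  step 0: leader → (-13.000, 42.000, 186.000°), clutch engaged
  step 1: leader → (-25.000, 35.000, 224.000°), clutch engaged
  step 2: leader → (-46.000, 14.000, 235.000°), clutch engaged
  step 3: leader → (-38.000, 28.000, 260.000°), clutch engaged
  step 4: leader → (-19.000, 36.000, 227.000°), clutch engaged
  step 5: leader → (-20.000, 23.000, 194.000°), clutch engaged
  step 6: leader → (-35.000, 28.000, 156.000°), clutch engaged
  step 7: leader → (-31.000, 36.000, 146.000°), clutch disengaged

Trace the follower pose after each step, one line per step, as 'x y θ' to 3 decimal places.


5.250 39.000 -8.000
4.250 24.000 48.500
1.000 -19.000 64.500
5.000 8.000 101.500
11.750 23.000 51.500
13.500 -4.000 1.500
11.750 5.000 -56.000
11.750 5.000 -56.000

step 0: Δleader=(-7.000, 19.000, 31.000°), engaged; cmd=(0.250, 37.000, 46.000°) → follower=(5.250, 39.000, -8.000°)
step 1: Δleader=(-12.000, -7.000, 38.000°), engaged; cmd=(-1.000, -15.000, 56.500°) → follower=(4.250, 24.000, 48.500°)
step 2: Δleader=(-21.000, -21.000, 11.000°), engaged; cmd=(-3.250, -43.000, 16.000°) → follower=(1.000, -19.000, 64.500°)
step 3: Δleader=(8.000, 14.000, 25.000°), engaged; cmd=(4.000, 27.000, 37.000°) → follower=(5.000, 8.000, 101.500°)
step 4: Δleader=(19.000, 8.000, -33.000°), engaged; cmd=(6.750, 15.000, -50.000°) → follower=(11.750, 23.000, 51.500°)
step 5: Δleader=(-1.000, -13.000, -33.000°), engaged; cmd=(1.750, -27.000, -50.000°) → follower=(13.500, -4.000, 1.500°)
step 6: Δleader=(-15.000, 5.000, -38.000°), engaged; cmd=(-1.750, 9.000, -57.500°) → follower=(11.750, 5.000, -56.000°)
step 7: Δleader=(4.000, 8.000, -10.000°), disengaged; cmd=(0,0,0) → follower holds at (11.750, 5.000, -56.000°)


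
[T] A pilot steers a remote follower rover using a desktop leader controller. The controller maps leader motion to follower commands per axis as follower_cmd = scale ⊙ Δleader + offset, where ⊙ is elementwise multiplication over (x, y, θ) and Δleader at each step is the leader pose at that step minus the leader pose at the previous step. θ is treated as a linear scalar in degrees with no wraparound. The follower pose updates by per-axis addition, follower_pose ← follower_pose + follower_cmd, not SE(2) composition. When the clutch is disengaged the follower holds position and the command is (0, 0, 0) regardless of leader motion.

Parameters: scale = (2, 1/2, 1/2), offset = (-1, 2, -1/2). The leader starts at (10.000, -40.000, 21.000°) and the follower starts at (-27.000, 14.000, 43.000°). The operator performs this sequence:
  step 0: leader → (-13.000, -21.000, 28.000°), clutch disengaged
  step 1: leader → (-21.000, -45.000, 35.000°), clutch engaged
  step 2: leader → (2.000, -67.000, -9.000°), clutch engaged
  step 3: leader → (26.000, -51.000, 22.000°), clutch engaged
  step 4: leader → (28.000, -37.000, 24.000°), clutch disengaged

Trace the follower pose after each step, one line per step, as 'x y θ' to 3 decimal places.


-27.000 14.000 43.000
-44.000 4.000 46.000
1.000 -5.000 23.500
48.000 5.000 38.500
48.000 5.000 38.500

step 0: Δleader=(-23.000, 19.000, 7.000°), disengaged; cmd=(0,0,0) → follower holds at (-27.000, 14.000, 43.000°)
step 1: Δleader=(-8.000, -24.000, 7.000°), engaged; cmd=(-17.000, -10.000, 3.000°) → follower=(-44.000, 4.000, 46.000°)
step 2: Δleader=(23.000, -22.000, -44.000°), engaged; cmd=(45.000, -9.000, -22.500°) → follower=(1.000, -5.000, 23.500°)
step 3: Δleader=(24.000, 16.000, 31.000°), engaged; cmd=(47.000, 10.000, 15.000°) → follower=(48.000, 5.000, 38.500°)
step 4: Δleader=(2.000, 14.000, 2.000°), disengaged; cmd=(0,0,0) → follower holds at (48.000, 5.000, 38.500°)


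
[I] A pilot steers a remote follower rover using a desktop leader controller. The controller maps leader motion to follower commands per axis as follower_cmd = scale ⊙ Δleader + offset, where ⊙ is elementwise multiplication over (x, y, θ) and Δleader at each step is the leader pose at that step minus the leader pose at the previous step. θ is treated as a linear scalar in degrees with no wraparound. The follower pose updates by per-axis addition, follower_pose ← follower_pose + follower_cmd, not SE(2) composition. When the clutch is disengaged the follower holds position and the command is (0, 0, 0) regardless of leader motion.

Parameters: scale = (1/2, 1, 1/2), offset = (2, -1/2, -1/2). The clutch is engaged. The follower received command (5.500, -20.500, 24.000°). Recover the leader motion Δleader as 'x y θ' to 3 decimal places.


7.000 -20.000 49.000

axis x: (5.500 − 2) / (1/2) = 7.000
axis y: (-20.500 − -1/2) / (1) = -20.000
axis θ: (24.000 − -1/2) / (1/2) = 49.000


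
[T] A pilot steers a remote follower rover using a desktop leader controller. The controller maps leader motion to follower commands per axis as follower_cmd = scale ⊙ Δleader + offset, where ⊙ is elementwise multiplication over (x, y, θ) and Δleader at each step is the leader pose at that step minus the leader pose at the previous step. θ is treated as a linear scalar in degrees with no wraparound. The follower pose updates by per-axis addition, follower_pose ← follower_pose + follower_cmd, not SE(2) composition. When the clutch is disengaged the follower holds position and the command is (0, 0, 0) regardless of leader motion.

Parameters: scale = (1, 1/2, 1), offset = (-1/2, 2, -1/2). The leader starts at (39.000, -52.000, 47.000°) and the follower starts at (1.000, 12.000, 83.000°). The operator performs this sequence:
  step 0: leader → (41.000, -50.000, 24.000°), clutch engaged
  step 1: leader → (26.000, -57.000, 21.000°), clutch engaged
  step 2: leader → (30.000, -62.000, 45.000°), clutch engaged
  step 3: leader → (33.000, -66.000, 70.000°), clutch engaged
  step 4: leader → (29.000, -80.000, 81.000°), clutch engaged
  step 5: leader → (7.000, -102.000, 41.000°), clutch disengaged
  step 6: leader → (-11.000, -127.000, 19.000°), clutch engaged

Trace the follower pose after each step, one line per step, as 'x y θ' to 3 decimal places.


step 0: Δleader=(2.000, 2.000, -23.000°), engaged; cmd=(1.500, 3.000, -23.500°) → follower=(2.500, 15.000, 59.500°)
step 1: Δleader=(-15.000, -7.000, -3.000°), engaged; cmd=(-15.500, -1.500, -3.500°) → follower=(-13.000, 13.500, 56.000°)
step 2: Δleader=(4.000, -5.000, 24.000°), engaged; cmd=(3.500, -0.500, 23.500°) → follower=(-9.500, 13.000, 79.500°)
step 3: Δleader=(3.000, -4.000, 25.000°), engaged; cmd=(2.500, 0.000, 24.500°) → follower=(-7.000, 13.000, 104.000°)
step 4: Δleader=(-4.000, -14.000, 11.000°), engaged; cmd=(-4.500, -5.000, 10.500°) → follower=(-11.500, 8.000, 114.500°)
step 5: Δleader=(-22.000, -22.000, -40.000°), disengaged; cmd=(0,0,0) → follower holds at (-11.500, 8.000, 114.500°)
step 6: Δleader=(-18.000, -25.000, -22.000°), engaged; cmd=(-18.500, -10.500, -22.500°) → follower=(-30.000, -2.500, 92.000°)

2.500 15.000 59.500
-13.000 13.500 56.000
-9.500 13.000 79.500
-7.000 13.000 104.000
-11.500 8.000 114.500
-11.500 8.000 114.500
-30.000 -2.500 92.000


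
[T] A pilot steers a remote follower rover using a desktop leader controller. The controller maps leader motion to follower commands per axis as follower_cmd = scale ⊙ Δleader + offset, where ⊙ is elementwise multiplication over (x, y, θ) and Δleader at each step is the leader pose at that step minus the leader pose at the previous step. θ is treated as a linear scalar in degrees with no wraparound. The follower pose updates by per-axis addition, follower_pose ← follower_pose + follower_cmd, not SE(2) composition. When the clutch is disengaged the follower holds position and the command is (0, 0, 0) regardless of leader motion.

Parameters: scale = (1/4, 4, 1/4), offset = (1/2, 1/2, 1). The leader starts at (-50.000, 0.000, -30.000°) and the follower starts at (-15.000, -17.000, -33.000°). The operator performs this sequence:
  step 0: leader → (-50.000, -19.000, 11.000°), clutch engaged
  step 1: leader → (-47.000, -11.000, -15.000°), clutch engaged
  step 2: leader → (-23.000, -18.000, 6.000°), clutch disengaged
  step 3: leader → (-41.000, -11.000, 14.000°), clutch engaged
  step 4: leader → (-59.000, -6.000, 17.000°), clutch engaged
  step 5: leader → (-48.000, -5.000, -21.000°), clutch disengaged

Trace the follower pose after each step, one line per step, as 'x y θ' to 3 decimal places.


-14.500 -92.500 -21.750
-13.250 -60.000 -27.250
-13.250 -60.000 -27.250
-17.250 -31.500 -24.250
-21.250 -11.000 -22.500
-21.250 -11.000 -22.500

step 0: Δleader=(0.000, -19.000, 41.000°), engaged; cmd=(0.500, -75.500, 11.250°) → follower=(-14.500, -92.500, -21.750°)
step 1: Δleader=(3.000, 8.000, -26.000°), engaged; cmd=(1.250, 32.500, -5.500°) → follower=(-13.250, -60.000, -27.250°)
step 2: Δleader=(24.000, -7.000, 21.000°), disengaged; cmd=(0,0,0) → follower holds at (-13.250, -60.000, -27.250°)
step 3: Δleader=(-18.000, 7.000, 8.000°), engaged; cmd=(-4.000, 28.500, 3.000°) → follower=(-17.250, -31.500, -24.250°)
step 4: Δleader=(-18.000, 5.000, 3.000°), engaged; cmd=(-4.000, 20.500, 1.750°) → follower=(-21.250, -11.000, -22.500°)
step 5: Δleader=(11.000, 1.000, -38.000°), disengaged; cmd=(0,0,0) → follower holds at (-21.250, -11.000, -22.500°)


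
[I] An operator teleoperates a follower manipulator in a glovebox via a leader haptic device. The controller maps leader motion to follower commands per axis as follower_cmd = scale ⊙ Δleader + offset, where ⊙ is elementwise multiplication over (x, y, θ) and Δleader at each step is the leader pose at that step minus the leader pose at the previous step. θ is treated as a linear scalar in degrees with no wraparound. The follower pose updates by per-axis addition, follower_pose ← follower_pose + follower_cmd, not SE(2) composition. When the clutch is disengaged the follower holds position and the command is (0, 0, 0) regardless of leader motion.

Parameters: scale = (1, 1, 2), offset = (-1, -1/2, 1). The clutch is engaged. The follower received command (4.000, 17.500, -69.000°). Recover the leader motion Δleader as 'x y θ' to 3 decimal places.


axis x: (4.000 − -1) / (1) = 5.000
axis y: (17.500 − -1/2) / (1) = 18.000
axis θ: (-69.000 − 1) / (2) = -35.000

5.000 18.000 -35.000


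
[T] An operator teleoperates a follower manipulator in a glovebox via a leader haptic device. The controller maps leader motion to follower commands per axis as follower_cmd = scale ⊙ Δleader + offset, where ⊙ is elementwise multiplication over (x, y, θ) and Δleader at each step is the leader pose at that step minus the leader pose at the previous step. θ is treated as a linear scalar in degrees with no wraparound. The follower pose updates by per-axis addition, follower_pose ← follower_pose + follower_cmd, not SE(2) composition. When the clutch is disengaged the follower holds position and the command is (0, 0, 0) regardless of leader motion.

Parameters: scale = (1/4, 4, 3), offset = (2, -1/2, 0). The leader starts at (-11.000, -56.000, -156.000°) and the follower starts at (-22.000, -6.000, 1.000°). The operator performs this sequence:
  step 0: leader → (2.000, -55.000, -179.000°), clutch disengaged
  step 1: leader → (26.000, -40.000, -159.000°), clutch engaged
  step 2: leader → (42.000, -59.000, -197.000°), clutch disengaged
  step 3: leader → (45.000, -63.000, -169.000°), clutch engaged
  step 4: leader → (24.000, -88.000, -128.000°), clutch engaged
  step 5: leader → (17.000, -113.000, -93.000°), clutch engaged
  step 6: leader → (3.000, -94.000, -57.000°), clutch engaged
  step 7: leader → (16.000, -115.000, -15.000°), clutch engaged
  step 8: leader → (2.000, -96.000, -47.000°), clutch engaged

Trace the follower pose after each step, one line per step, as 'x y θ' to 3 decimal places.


-22.000 -6.000 1.000
-14.000 53.500 61.000
-14.000 53.500 61.000
-11.250 37.000 145.000
-14.500 -63.500 268.000
-14.250 -164.000 373.000
-15.750 -88.500 481.000
-10.500 -173.000 607.000
-12.000 -97.500 511.000

step 0: Δleader=(13.000, 1.000, -23.000°), disengaged; cmd=(0,0,0) → follower holds at (-22.000, -6.000, 1.000°)
step 1: Δleader=(24.000, 15.000, 20.000°), engaged; cmd=(8.000, 59.500, 60.000°) → follower=(-14.000, 53.500, 61.000°)
step 2: Δleader=(16.000, -19.000, -38.000°), disengaged; cmd=(0,0,0) → follower holds at (-14.000, 53.500, 61.000°)
step 3: Δleader=(3.000, -4.000, 28.000°), engaged; cmd=(2.750, -16.500, 84.000°) → follower=(-11.250, 37.000, 145.000°)
step 4: Δleader=(-21.000, -25.000, 41.000°), engaged; cmd=(-3.250, -100.500, 123.000°) → follower=(-14.500, -63.500, 268.000°)
step 5: Δleader=(-7.000, -25.000, 35.000°), engaged; cmd=(0.250, -100.500, 105.000°) → follower=(-14.250, -164.000, 373.000°)
step 6: Δleader=(-14.000, 19.000, 36.000°), engaged; cmd=(-1.500, 75.500, 108.000°) → follower=(-15.750, -88.500, 481.000°)
step 7: Δleader=(13.000, -21.000, 42.000°), engaged; cmd=(5.250, -84.500, 126.000°) → follower=(-10.500, -173.000, 607.000°)
step 8: Δleader=(-14.000, 19.000, -32.000°), engaged; cmd=(-1.500, 75.500, -96.000°) → follower=(-12.000, -97.500, 511.000°)


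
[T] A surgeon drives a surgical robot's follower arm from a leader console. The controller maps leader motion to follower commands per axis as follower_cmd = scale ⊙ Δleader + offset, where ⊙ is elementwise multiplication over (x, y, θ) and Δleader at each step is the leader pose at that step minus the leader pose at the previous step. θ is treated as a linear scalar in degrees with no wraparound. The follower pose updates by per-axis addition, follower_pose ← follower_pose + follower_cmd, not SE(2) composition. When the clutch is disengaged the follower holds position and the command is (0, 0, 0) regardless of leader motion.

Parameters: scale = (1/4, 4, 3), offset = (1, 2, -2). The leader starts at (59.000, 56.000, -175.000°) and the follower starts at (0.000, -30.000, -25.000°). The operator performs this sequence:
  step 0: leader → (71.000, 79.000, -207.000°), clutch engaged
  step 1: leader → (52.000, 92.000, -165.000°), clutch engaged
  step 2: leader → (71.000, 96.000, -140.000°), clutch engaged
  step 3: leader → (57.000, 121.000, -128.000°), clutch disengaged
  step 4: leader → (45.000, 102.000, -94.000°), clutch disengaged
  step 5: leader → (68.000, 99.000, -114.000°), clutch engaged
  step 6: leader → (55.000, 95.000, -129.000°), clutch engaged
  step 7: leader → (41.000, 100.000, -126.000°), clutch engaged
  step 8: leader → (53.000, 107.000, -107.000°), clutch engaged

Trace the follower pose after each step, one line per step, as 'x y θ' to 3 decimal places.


step 0: Δleader=(12.000, 23.000, -32.000°), engaged; cmd=(4.000, 94.000, -98.000°) → follower=(4.000, 64.000, -123.000°)
step 1: Δleader=(-19.000, 13.000, 42.000°), engaged; cmd=(-3.750, 54.000, 124.000°) → follower=(0.250, 118.000, 1.000°)
step 2: Δleader=(19.000, 4.000, 25.000°), engaged; cmd=(5.750, 18.000, 73.000°) → follower=(6.000, 136.000, 74.000°)
step 3: Δleader=(-14.000, 25.000, 12.000°), disengaged; cmd=(0,0,0) → follower holds at (6.000, 136.000, 74.000°)
step 4: Δleader=(-12.000, -19.000, 34.000°), disengaged; cmd=(0,0,0) → follower holds at (6.000, 136.000, 74.000°)
step 5: Δleader=(23.000, -3.000, -20.000°), engaged; cmd=(6.750, -10.000, -62.000°) → follower=(12.750, 126.000, 12.000°)
step 6: Δleader=(-13.000, -4.000, -15.000°), engaged; cmd=(-2.250, -14.000, -47.000°) → follower=(10.500, 112.000, -35.000°)
step 7: Δleader=(-14.000, 5.000, 3.000°), engaged; cmd=(-2.500, 22.000, 7.000°) → follower=(8.000, 134.000, -28.000°)
step 8: Δleader=(12.000, 7.000, 19.000°), engaged; cmd=(4.000, 30.000, 55.000°) → follower=(12.000, 164.000, 27.000°)

4.000 64.000 -123.000
0.250 118.000 1.000
6.000 136.000 74.000
6.000 136.000 74.000
6.000 136.000 74.000
12.750 126.000 12.000
10.500 112.000 -35.000
8.000 134.000 -28.000
12.000 164.000 27.000


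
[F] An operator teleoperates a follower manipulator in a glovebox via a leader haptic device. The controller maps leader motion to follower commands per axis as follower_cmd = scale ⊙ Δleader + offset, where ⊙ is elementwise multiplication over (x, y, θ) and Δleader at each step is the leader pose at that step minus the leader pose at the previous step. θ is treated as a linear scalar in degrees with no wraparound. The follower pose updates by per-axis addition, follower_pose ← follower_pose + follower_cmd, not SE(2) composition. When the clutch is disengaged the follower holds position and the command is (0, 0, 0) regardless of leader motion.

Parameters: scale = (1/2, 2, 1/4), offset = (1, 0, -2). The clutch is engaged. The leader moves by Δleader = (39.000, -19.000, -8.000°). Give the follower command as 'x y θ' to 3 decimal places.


axis x: 1/2·39.000 + 1 = 20.500
axis y: 2·-19.000 + 0 = -38.000
axis θ: 1/4·-8.000 + -2 = -4.000

20.500 -38.000 -4.000


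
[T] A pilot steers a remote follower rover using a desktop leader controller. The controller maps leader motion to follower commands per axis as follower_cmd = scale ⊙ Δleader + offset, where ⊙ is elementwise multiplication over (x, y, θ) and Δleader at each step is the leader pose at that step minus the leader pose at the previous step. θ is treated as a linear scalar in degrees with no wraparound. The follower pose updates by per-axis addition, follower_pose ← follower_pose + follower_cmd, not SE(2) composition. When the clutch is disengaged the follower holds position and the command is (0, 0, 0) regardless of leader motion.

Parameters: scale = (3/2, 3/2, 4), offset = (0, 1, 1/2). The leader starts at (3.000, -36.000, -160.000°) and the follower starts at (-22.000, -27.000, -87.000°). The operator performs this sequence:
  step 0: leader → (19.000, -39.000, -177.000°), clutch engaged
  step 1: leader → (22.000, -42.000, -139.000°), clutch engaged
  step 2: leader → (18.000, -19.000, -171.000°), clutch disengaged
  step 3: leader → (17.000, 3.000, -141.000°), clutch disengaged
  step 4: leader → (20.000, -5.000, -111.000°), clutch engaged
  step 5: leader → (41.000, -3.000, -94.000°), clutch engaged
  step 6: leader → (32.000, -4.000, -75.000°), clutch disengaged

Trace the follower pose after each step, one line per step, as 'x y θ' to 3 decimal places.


step 0: Δleader=(16.000, -3.000, -17.000°), engaged; cmd=(24.000, -3.500, -67.500°) → follower=(2.000, -30.500, -154.500°)
step 1: Δleader=(3.000, -3.000, 38.000°), engaged; cmd=(4.500, -3.500, 152.500°) → follower=(6.500, -34.000, -2.000°)
step 2: Δleader=(-4.000, 23.000, -32.000°), disengaged; cmd=(0,0,0) → follower holds at (6.500, -34.000, -2.000°)
step 3: Δleader=(-1.000, 22.000, 30.000°), disengaged; cmd=(0,0,0) → follower holds at (6.500, -34.000, -2.000°)
step 4: Δleader=(3.000, -8.000, 30.000°), engaged; cmd=(4.500, -11.000, 120.500°) → follower=(11.000, -45.000, 118.500°)
step 5: Δleader=(21.000, 2.000, 17.000°), engaged; cmd=(31.500, 4.000, 68.500°) → follower=(42.500, -41.000, 187.000°)
step 6: Δleader=(-9.000, -1.000, 19.000°), disengaged; cmd=(0,0,0) → follower holds at (42.500, -41.000, 187.000°)

2.000 -30.500 -154.500
6.500 -34.000 -2.000
6.500 -34.000 -2.000
6.500 -34.000 -2.000
11.000 -45.000 118.500
42.500 -41.000 187.000
42.500 -41.000 187.000


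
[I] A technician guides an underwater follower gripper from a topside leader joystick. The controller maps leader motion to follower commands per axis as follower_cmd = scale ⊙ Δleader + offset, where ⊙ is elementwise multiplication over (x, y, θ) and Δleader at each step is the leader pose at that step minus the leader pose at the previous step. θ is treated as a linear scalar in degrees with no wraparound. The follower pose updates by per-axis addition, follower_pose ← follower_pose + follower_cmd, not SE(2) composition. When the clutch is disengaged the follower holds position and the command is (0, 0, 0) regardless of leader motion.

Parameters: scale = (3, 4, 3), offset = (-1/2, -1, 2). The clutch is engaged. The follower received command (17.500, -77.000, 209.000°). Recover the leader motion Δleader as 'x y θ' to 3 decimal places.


axis x: (17.500 − -1/2) / (3) = 6.000
axis y: (-77.000 − -1) / (4) = -19.000
axis θ: (209.000 − 2) / (3) = 69.000

6.000 -19.000 69.000


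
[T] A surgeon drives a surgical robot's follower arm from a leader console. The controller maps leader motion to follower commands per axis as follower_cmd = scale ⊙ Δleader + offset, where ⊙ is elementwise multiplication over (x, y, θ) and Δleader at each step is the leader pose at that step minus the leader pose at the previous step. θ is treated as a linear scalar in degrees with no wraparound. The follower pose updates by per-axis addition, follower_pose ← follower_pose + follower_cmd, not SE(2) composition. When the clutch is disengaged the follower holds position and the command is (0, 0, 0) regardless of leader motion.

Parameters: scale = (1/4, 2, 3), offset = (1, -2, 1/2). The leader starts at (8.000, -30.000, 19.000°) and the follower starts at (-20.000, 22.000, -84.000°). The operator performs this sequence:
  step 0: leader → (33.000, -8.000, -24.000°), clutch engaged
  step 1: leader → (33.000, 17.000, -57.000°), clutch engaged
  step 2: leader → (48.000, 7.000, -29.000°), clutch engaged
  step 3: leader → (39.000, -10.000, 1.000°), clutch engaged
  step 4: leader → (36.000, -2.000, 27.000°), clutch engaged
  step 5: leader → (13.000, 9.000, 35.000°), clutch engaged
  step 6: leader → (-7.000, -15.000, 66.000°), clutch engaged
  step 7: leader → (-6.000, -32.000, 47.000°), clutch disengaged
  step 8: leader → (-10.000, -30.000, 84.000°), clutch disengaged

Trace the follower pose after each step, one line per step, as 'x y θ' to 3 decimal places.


step 0: Δleader=(25.000, 22.000, -43.000°), engaged; cmd=(7.250, 42.000, -128.500°) → follower=(-12.750, 64.000, -212.500°)
step 1: Δleader=(0.000, 25.000, -33.000°), engaged; cmd=(1.000, 48.000, -98.500°) → follower=(-11.750, 112.000, -311.000°)
step 2: Δleader=(15.000, -10.000, 28.000°), engaged; cmd=(4.750, -22.000, 84.500°) → follower=(-7.000, 90.000, -226.500°)
step 3: Δleader=(-9.000, -17.000, 30.000°), engaged; cmd=(-1.250, -36.000, 90.500°) → follower=(-8.250, 54.000, -136.000°)
step 4: Δleader=(-3.000, 8.000, 26.000°), engaged; cmd=(0.250, 14.000, 78.500°) → follower=(-8.000, 68.000, -57.500°)
step 5: Δleader=(-23.000, 11.000, 8.000°), engaged; cmd=(-4.750, 20.000, 24.500°) → follower=(-12.750, 88.000, -33.000°)
step 6: Δleader=(-20.000, -24.000, 31.000°), engaged; cmd=(-4.000, -50.000, 93.500°) → follower=(-16.750, 38.000, 60.500°)
step 7: Δleader=(1.000, -17.000, -19.000°), disengaged; cmd=(0,0,0) → follower holds at (-16.750, 38.000, 60.500°)
step 8: Δleader=(-4.000, 2.000, 37.000°), disengaged; cmd=(0,0,0) → follower holds at (-16.750, 38.000, 60.500°)

-12.750 64.000 -212.500
-11.750 112.000 -311.000
-7.000 90.000 -226.500
-8.250 54.000 -136.000
-8.000 68.000 -57.500
-12.750 88.000 -33.000
-16.750 38.000 60.500
-16.750 38.000 60.500
-16.750 38.000 60.500


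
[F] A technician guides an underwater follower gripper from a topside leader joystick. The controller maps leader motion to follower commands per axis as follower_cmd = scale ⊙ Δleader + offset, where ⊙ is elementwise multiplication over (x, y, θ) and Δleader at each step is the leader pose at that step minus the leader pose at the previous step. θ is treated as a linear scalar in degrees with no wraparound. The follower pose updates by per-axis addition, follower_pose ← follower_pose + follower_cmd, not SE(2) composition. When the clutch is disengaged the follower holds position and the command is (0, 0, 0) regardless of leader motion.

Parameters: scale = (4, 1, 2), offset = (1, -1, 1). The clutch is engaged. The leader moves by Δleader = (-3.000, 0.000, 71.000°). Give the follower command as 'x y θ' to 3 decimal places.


axis x: 4·-3.000 + 1 = -11.000
axis y: 1·0.000 + -1 = -1.000
axis θ: 2·71.000 + 1 = 143.000

-11.000 -1.000 143.000


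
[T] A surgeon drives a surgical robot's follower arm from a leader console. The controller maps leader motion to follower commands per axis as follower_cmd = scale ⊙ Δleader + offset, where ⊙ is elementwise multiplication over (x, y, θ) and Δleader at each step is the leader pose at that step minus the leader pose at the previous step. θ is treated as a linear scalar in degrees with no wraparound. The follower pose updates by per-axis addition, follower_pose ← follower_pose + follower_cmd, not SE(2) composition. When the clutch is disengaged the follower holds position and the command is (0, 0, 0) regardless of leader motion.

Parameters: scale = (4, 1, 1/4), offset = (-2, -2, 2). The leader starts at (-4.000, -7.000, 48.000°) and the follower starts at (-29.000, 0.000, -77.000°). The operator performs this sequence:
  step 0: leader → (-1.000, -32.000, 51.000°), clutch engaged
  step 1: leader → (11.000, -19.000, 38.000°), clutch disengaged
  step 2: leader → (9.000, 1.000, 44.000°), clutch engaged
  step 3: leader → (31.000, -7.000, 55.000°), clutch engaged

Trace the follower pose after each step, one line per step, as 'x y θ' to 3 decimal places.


-19.000 -27.000 -74.250
-19.000 -27.000 -74.250
-29.000 -9.000 -70.750
57.000 -19.000 -66.000

step 0: Δleader=(3.000, -25.000, 3.000°), engaged; cmd=(10.000, -27.000, 2.750°) → follower=(-19.000, -27.000, -74.250°)
step 1: Δleader=(12.000, 13.000, -13.000°), disengaged; cmd=(0,0,0) → follower holds at (-19.000, -27.000, -74.250°)
step 2: Δleader=(-2.000, 20.000, 6.000°), engaged; cmd=(-10.000, 18.000, 3.500°) → follower=(-29.000, -9.000, -70.750°)
step 3: Δleader=(22.000, -8.000, 11.000°), engaged; cmd=(86.000, -10.000, 4.750°) → follower=(57.000, -19.000, -66.000°)


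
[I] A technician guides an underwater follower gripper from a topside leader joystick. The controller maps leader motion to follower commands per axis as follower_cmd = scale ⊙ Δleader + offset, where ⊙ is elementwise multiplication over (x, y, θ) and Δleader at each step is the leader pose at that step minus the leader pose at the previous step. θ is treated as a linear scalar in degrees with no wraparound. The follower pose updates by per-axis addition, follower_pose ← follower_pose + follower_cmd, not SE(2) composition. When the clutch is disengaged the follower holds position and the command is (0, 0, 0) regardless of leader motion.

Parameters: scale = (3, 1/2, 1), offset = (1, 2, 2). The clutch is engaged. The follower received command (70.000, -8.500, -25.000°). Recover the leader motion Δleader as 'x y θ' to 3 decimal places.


23.000 -21.000 -27.000

axis x: (70.000 − 1) / (3) = 23.000
axis y: (-8.500 − 2) / (1/2) = -21.000
axis θ: (-25.000 − 2) / (1) = -27.000


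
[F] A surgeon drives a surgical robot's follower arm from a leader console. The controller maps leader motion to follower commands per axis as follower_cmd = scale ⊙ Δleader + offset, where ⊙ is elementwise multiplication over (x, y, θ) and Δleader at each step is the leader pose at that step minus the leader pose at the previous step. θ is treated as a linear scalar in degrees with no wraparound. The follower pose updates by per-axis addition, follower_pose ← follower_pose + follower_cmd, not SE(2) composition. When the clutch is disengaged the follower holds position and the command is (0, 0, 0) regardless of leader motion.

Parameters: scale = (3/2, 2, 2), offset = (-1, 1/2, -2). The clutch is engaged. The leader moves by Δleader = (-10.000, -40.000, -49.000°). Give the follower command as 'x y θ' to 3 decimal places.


axis x: 3/2·-10.000 + -1 = -16.000
axis y: 2·-40.000 + 1/2 = -79.500
axis θ: 2·-49.000 + -2 = -100.000

-16.000 -79.500 -100.000


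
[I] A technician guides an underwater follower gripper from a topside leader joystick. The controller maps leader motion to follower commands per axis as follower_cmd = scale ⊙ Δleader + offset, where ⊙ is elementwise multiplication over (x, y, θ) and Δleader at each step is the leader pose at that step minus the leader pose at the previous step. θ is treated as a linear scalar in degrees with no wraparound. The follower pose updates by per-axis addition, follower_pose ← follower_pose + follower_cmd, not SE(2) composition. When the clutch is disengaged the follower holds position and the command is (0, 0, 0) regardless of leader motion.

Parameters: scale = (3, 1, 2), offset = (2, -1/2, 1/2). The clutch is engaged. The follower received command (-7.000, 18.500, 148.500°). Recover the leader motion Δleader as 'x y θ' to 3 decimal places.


axis x: (-7.000 − 2) / (3) = -3.000
axis y: (18.500 − -1/2) / (1) = 19.000
axis θ: (148.500 − 1/2) / (2) = 74.000

-3.000 19.000 74.000


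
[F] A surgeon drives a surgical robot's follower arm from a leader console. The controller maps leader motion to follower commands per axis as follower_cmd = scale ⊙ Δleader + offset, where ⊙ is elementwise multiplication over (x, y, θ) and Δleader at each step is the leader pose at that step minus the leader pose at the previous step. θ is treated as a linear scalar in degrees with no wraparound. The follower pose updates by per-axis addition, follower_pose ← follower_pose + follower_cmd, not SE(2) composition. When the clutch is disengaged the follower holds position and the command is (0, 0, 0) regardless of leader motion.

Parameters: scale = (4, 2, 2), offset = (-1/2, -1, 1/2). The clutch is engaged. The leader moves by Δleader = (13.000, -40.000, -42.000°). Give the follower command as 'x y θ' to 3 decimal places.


51.500 -81.000 -83.500

axis x: 4·13.000 + -1/2 = 51.500
axis y: 2·-40.000 + -1 = -81.000
axis θ: 2·-42.000 + 1/2 = -83.500


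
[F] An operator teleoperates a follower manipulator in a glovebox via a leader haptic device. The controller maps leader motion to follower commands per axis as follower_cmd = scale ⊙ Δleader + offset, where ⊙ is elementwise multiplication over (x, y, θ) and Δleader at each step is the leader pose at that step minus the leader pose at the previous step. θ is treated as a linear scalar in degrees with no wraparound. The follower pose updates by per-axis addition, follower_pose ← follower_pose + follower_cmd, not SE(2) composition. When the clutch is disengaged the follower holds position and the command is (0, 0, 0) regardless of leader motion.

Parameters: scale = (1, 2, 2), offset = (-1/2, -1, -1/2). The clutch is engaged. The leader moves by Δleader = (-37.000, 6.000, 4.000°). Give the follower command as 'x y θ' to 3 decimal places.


-37.500 11.000 7.500

axis x: 1·-37.000 + -1/2 = -37.500
axis y: 2·6.000 + -1 = 11.000
axis θ: 2·4.000 + -1/2 = 7.500


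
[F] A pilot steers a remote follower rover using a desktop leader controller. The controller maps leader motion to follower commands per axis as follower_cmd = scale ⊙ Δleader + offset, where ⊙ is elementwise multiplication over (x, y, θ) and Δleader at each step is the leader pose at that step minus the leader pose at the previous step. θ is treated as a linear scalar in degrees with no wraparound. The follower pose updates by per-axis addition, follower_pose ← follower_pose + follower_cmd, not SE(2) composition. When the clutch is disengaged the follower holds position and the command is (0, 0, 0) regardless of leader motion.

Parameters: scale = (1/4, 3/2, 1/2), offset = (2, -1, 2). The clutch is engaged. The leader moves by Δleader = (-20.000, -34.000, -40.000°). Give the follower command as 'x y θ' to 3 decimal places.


-3.000 -52.000 -18.000

axis x: 1/4·-20.000 + 2 = -3.000
axis y: 3/2·-34.000 + -1 = -52.000
axis θ: 1/2·-40.000 + 2 = -18.000


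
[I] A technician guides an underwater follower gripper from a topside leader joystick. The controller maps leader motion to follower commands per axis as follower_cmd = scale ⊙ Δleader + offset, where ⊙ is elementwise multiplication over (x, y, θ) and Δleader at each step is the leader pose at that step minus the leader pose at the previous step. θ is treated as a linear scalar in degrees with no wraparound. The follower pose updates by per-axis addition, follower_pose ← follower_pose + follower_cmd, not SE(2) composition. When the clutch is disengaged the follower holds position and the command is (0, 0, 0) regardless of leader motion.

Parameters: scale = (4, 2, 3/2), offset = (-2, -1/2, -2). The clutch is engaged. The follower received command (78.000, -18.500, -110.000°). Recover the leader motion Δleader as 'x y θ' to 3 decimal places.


axis x: (78.000 − -2) / (4) = 20.000
axis y: (-18.500 − -1/2) / (2) = -9.000
axis θ: (-110.000 − -2) / (3/2) = -72.000

20.000 -9.000 -72.000


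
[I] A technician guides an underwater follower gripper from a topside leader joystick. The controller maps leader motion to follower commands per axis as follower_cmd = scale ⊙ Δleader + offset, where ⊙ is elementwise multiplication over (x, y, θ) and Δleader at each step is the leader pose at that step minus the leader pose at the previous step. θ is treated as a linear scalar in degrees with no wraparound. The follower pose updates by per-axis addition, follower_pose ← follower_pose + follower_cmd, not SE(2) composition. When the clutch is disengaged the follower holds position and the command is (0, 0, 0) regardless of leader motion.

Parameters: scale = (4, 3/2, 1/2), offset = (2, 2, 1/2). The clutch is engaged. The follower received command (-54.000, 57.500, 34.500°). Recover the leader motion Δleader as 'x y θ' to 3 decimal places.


-14.000 37.000 68.000

axis x: (-54.000 − 2) / (4) = -14.000
axis y: (57.500 − 2) / (3/2) = 37.000
axis θ: (34.500 − 1/2) / (1/2) = 68.000


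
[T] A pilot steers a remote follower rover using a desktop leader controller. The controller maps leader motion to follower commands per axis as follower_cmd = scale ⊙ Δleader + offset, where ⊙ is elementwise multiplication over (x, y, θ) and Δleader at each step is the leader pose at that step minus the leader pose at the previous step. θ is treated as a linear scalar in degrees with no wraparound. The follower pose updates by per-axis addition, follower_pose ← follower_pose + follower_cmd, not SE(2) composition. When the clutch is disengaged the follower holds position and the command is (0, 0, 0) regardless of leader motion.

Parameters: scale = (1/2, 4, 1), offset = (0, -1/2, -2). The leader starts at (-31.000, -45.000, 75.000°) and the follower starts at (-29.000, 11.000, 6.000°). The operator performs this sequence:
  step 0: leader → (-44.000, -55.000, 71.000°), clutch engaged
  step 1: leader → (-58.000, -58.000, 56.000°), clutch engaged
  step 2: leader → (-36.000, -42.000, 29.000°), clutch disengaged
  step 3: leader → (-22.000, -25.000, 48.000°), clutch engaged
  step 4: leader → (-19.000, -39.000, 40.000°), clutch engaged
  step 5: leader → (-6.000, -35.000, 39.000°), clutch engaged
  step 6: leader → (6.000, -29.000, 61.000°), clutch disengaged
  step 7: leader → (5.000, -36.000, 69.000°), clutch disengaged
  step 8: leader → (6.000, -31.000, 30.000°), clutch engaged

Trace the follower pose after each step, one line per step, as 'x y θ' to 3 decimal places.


step 0: Δleader=(-13.000, -10.000, -4.000°), engaged; cmd=(-6.500, -40.500, -6.000°) → follower=(-35.500, -29.500, 0.000°)
step 1: Δleader=(-14.000, -3.000, -15.000°), engaged; cmd=(-7.000, -12.500, -17.000°) → follower=(-42.500, -42.000, -17.000°)
step 2: Δleader=(22.000, 16.000, -27.000°), disengaged; cmd=(0,0,0) → follower holds at (-42.500, -42.000, -17.000°)
step 3: Δleader=(14.000, 17.000, 19.000°), engaged; cmd=(7.000, 67.500, 17.000°) → follower=(-35.500, 25.500, 0.000°)
step 4: Δleader=(3.000, -14.000, -8.000°), engaged; cmd=(1.500, -56.500, -10.000°) → follower=(-34.000, -31.000, -10.000°)
step 5: Δleader=(13.000, 4.000, -1.000°), engaged; cmd=(6.500, 15.500, -3.000°) → follower=(-27.500, -15.500, -13.000°)
step 6: Δleader=(12.000, 6.000, 22.000°), disengaged; cmd=(0,0,0) → follower holds at (-27.500, -15.500, -13.000°)
step 7: Δleader=(-1.000, -7.000, 8.000°), disengaged; cmd=(0,0,0) → follower holds at (-27.500, -15.500, -13.000°)
step 8: Δleader=(1.000, 5.000, -39.000°), engaged; cmd=(0.500, 19.500, -41.000°) → follower=(-27.000, 4.000, -54.000°)

-35.500 -29.500 0.000
-42.500 -42.000 -17.000
-42.500 -42.000 -17.000
-35.500 25.500 0.000
-34.000 -31.000 -10.000
-27.500 -15.500 -13.000
-27.500 -15.500 -13.000
-27.500 -15.500 -13.000
-27.000 4.000 -54.000
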